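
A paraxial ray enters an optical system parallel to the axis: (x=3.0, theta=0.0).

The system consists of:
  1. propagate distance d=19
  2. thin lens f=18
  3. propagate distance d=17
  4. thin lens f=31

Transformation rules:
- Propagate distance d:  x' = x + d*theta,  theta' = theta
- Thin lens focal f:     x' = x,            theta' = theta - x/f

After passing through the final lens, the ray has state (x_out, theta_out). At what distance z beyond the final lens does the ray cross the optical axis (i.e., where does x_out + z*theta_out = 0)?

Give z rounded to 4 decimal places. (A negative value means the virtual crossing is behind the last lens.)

Answer: 0.9688

Derivation:
Initial: x=3.0000 theta=0.0000
After 1 (propagate distance d=19): x=3.0000 theta=0.0000
After 2 (thin lens f=18): x=3.0000 theta=-1/6 (≈-0.1667)
After 3 (propagate distance d=17): x=1/6 (≈0.1667) theta=-1/6 (≈-0.1667)
After 4 (thin lens f=31): x=1/6 (≈0.1667) theta=-16/93 (≈-0.1720)
z_focus = -x_out/theta_out = -(1/6)/(-16/93) = 31/32 ≈ 0.9688
Rounded to 4 decimal places: z = 0.9688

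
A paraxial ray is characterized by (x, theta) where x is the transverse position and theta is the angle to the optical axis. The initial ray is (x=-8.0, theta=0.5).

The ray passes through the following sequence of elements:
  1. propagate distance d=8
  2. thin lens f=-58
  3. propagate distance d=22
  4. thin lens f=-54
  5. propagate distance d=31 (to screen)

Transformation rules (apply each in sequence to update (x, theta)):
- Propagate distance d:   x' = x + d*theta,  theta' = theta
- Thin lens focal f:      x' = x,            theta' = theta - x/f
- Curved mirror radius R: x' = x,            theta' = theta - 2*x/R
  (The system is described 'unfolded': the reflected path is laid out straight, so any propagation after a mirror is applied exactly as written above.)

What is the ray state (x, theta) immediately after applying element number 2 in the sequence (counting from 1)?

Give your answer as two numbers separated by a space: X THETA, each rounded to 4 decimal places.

Answer: -4.0000 0.4310

Derivation:
Initial: x=-8.0000 theta=0.5000
After 1 (propagate distance d=8): x=-4.0000 theta=0.5000
After 2 (thin lens f=-58): x=-4.0000 theta=25/58 (≈0.4310)
Rounded to 4 decimal places: x = -4.0000, theta = 0.4310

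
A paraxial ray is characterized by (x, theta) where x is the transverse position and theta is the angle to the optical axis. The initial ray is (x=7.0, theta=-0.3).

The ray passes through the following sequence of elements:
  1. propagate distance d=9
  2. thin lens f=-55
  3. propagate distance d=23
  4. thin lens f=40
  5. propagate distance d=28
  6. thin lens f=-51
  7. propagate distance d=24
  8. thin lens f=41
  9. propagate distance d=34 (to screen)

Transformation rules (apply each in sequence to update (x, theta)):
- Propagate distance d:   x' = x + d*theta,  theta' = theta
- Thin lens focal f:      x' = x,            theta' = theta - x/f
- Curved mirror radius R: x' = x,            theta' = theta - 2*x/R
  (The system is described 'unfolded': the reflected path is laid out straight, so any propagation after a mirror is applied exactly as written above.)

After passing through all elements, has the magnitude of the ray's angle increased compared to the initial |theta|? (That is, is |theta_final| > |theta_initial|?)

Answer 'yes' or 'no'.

Answer: no

Derivation:
Initial: x=7.0000 theta=-0.3000
After 1 (propagate distance d=9): x=4.3000 theta=-0.3000
After 2 (thin lens f=-55): x=4.3000 theta=-61/275 (≈-0.2218)
After 3 (propagate distance d=23): x=-441/550 (≈-0.8018) theta=-61/275 (≈-0.2218)
After 4 (thin lens f=40): x=-441/550 (≈-0.8018) theta=-4439/22000 (≈-0.2018)
After 5 (propagate distance d=28): x=-35483/5500 (≈-6.4515) theta=-4439/22000 (≈-0.2018)
After 6 (thin lens f=-51): x=-35483/5500 (≈-6.4515) theta=-368321/1122000 (≈-0.3283)
After 7 (propagate distance d=24): x=-1339853/93500 (≈-14.3300) theta=-368321/1122000 (≈-0.3283)
After 8 (thin lens f=41): x=-1339853/93500 (≈-14.3300) theta=209/9840 (≈0.0212)
After 9 (propagate distance d=34 (to screen)): x=-312993563/23001000 (≈-13.6078) theta=209/9840 (≈0.0212)
|theta_initial|=0.3000 |theta_final|=209/9840 (≈0.0212) -> not increased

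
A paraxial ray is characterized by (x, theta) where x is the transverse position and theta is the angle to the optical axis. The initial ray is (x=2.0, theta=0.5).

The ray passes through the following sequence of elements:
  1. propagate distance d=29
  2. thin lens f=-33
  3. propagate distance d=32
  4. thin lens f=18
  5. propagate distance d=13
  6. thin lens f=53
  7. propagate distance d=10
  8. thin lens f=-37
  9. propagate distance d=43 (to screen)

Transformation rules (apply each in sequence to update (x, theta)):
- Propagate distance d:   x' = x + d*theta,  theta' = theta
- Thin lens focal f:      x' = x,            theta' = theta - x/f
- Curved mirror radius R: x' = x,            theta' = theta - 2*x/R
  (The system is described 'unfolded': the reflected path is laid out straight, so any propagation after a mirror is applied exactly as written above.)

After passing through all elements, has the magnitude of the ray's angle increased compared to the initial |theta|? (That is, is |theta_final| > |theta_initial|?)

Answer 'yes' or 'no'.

Initial: x=2.0000 theta=0.5000
After 1 (propagate distance d=29): x=16.5000 theta=0.5000
After 2 (thin lens f=-33): x=16.5000 theta=1.0000
After 3 (propagate distance d=32): x=48.5000 theta=1.0000
After 4 (thin lens f=18): x=48.5000 theta=-61/36 (≈-1.6944)
After 5 (propagate distance d=13): x=953/36 (≈26.4722) theta=-61/36 (≈-1.6944)
After 6 (thin lens f=53): x=953/36 (≈26.4722) theta=-2093/954 (≈-2.1939)
After 7 (propagate distance d=10): x=961/212 (≈4.5330) theta=-2093/954 (≈-2.1939)
After 8 (thin lens f=-37): x=961/212 (≈4.5330) theta=-146233/70596 (≈-2.0714)
After 9 (propagate distance d=43 (to screen)): x=-2984003/35298 (≈-84.5375) theta=-146233/70596 (≈-2.0714)
|theta_initial|=0.5000 |theta_final|=146233/70596 (≈2.0714) -> increased

Answer: yes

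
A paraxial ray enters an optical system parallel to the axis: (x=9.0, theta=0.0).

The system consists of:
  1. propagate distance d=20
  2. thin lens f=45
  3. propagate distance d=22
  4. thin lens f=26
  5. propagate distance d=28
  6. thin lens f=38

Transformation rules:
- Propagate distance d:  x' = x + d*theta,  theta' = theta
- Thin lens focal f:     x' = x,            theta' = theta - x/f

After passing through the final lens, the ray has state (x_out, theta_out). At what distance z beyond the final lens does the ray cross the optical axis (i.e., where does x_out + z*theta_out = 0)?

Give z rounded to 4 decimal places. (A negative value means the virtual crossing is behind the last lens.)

Answer: -27.0331

Derivation:
Initial: x=9.0000 theta=0.0000
After 1 (propagate distance d=20): x=9.0000 theta=0.0000
After 2 (thin lens f=45): x=9.0000 theta=-0.2000
After 3 (propagate distance d=22): x=4.6000 theta=-0.2000
After 4 (thin lens f=26): x=4.6000 theta=-49/130 (≈-0.3769)
After 5 (propagate distance d=28): x=-387/65 (≈-5.9538) theta=-49/130 (≈-0.3769)
After 6 (thin lens f=38): x=-387/65 (≈-5.9538) theta=-272/1235 (≈-0.2202)
z_focus = -x_out/theta_out = -(-387/65)/(-272/1235) = -7353/272 ≈ -27.0331
Rounded to 4 decimal places: z = -27.0331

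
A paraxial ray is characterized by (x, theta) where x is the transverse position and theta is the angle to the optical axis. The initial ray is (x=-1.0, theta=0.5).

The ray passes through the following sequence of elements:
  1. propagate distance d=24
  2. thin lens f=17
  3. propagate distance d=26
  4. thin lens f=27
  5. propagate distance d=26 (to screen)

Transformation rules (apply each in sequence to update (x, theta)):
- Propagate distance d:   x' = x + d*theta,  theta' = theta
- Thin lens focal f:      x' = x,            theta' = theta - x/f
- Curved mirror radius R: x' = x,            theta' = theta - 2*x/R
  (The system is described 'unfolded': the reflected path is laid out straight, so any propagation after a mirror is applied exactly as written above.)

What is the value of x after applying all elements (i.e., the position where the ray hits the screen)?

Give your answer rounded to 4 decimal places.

Initial: x=-1.0000 theta=0.5000
After 1 (propagate distance d=24): x=11.0000 theta=0.5000
After 2 (thin lens f=17): x=11.0000 theta=-5/34 (≈-0.1471)
After 3 (propagate distance d=26): x=122/17 (≈7.1765) theta=-5/34 (≈-0.1471)
After 4 (thin lens f=27): x=122/17 (≈7.1765) theta=-379/918 (≈-0.4129)
After 5 (propagate distance d=26 (to screen)): x=-1633/459 (≈-3.5577) theta=-379/918 (≈-0.4129)
Rounded to 4 decimal places: x = -3.5577

Answer: -3.5577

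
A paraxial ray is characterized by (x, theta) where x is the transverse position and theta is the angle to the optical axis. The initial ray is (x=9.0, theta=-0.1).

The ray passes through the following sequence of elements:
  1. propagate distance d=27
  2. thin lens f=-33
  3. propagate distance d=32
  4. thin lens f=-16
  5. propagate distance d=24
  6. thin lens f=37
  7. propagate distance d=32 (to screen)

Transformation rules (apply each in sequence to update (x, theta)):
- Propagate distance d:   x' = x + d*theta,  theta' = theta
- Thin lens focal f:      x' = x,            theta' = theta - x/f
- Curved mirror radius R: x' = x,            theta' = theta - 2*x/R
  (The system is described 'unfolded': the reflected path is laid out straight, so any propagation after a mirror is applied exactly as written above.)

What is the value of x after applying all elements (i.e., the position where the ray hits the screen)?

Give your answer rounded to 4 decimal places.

Initial: x=9.0000 theta=-0.1000
After 1 (propagate distance d=27): x=6.3000 theta=-0.1000
After 2 (thin lens f=-33): x=6.3000 theta=1/11 (≈0.0909)
After 3 (propagate distance d=32): x=1013/110 (≈9.2091) theta=1/11 (≈0.0909)
After 4 (thin lens f=-16): x=1013/110 (≈9.2091) theta=1173/1760 (≈0.6665)
After 5 (propagate distance d=24): x=1109/44 (≈25.2045) theta=1173/1760 (≈0.6665)
After 6 (thin lens f=37): x=1109/44 (≈25.2045) theta=-959/65120 (≈-0.0147)
After 7 (propagate distance d=32 (to screen)): x=201329/8140 (≈24.7333) theta=-959/65120 (≈-0.0147)
Rounded to 4 decimal places: x = 24.7333

Answer: 24.7333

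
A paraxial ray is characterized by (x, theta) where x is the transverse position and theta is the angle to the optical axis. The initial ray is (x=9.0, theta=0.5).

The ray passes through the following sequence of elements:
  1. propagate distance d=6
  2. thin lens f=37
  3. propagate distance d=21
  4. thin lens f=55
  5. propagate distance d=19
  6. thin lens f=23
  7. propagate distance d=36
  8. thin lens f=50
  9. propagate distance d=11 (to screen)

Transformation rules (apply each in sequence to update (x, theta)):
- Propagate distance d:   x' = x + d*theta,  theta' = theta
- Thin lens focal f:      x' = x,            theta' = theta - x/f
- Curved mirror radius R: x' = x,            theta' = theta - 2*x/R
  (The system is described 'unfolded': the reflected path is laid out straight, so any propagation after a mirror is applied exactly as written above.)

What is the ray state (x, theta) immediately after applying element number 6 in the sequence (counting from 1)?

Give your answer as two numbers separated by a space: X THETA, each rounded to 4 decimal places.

Answer: 13.6071 -0.7012

Derivation:
Initial: x=9.0000 theta=0.5000
After 1 (propagate distance d=6): x=12.0000 theta=0.5000
After 2 (thin lens f=37): x=12.0000 theta=13/74 (≈0.1757)
After 3 (propagate distance d=21): x=1161/74 (≈15.6892) theta=13/74 (≈0.1757)
After 4 (thin lens f=55): x=1161/74 (≈15.6892) theta=-223/2035 (≈-0.1096)
After 5 (propagate distance d=19): x=55381/4070 (≈13.6071) theta=-223/2035 (≈-0.1096)
After 6 (thin lens f=23): x=55381/4070 (≈13.6071) theta=-65639/93610 (≈-0.7012)
Rounded to 4 decimal places: x = 13.6071, theta = -0.7012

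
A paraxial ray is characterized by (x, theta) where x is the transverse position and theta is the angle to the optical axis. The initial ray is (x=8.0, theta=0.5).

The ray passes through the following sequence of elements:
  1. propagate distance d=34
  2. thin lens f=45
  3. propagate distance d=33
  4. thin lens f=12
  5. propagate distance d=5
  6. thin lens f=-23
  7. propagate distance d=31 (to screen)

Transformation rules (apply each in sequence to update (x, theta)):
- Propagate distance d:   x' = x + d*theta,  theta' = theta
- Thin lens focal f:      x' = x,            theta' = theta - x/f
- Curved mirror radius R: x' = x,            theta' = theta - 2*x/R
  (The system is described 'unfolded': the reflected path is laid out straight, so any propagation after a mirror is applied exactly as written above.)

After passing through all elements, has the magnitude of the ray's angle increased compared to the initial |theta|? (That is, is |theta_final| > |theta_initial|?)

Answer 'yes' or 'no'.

Initial: x=8.0000 theta=0.5000
After 1 (propagate distance d=34): x=25.0000 theta=0.5000
After 2 (thin lens f=45): x=25.0000 theta=-1/18 (≈-0.0556)
After 3 (propagate distance d=33): x=139/6 (≈23.1667) theta=-1/18 (≈-0.0556)
After 4 (thin lens f=12): x=139/6 (≈23.1667) theta=-143/72 (≈-1.9861)
After 5 (propagate distance d=5): x=953/72 (≈13.2361) theta=-143/72 (≈-1.9861)
After 6 (thin lens f=-23): x=953/72 (≈13.2361) theta=-292/207 (≈-1.4106)
After 7 (propagate distance d=31 (to screen)): x=-50497/1656 (≈-30.4934) theta=-292/207 (≈-1.4106)
|theta_initial|=0.5000 |theta_final|=292/207 (≈1.4106) -> increased

Answer: yes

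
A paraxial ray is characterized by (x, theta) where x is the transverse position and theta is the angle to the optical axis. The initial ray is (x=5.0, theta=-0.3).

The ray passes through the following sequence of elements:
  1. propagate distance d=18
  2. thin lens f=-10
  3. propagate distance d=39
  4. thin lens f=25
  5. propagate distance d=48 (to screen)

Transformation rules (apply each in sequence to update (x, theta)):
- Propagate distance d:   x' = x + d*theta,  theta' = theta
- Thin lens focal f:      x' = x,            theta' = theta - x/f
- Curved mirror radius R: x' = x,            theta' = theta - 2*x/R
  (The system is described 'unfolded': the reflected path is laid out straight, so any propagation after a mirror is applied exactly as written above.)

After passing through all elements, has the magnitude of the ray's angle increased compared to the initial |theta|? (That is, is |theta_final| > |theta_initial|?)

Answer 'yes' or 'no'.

Answer: no

Derivation:
Initial: x=5.0000 theta=-0.3000
After 1 (propagate distance d=18): x=-0.4000 theta=-0.3000
After 2 (thin lens f=-10): x=-0.4000 theta=-0.3400
After 3 (propagate distance d=39): x=-13.6600 theta=-0.3400
After 4 (thin lens f=25): x=-13.6600 theta=0.2064
After 5 (propagate distance d=48 (to screen)): x=-3.7528 theta=0.2064
|theta_initial|=0.3000 |theta_final|=0.2064 -> not increased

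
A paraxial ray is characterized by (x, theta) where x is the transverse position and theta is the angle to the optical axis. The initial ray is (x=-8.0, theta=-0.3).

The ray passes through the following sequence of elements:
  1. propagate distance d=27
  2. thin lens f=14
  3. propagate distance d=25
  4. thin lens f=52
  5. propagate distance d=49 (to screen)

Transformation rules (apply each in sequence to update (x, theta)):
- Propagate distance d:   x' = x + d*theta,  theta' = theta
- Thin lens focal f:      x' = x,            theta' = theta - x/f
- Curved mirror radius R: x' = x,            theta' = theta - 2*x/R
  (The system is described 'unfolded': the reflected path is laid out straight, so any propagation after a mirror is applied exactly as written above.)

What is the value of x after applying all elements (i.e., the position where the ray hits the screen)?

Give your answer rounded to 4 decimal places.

Initial: x=-8.0000 theta=-0.3000
After 1 (propagate distance d=27): x=-16.1000 theta=-0.3000
After 2 (thin lens f=14): x=-16.1000 theta=0.8500
After 3 (propagate distance d=25): x=5.1500 theta=0.8500
After 4 (thin lens f=52): x=5.1500 theta=781/1040 (≈0.7510)
After 5 (propagate distance d=49 (to screen)): x=8725/208 (≈41.9471) theta=781/1040 (≈0.7510)
Rounded to 4 decimal places: x = 41.9471

Answer: 41.9471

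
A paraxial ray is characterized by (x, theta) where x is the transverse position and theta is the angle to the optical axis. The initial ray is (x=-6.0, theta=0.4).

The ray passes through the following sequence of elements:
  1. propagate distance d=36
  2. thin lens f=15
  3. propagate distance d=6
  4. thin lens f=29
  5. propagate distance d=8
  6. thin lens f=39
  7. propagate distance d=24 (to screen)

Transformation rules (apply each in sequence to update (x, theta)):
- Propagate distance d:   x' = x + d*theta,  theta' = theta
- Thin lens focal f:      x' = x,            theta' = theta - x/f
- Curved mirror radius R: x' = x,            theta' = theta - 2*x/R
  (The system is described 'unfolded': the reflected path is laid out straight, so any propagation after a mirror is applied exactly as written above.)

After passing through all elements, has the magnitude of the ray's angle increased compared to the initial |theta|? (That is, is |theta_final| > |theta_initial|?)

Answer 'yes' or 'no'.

Answer: yes

Derivation:
Initial: x=-6.0000 theta=0.4000
After 1 (propagate distance d=36): x=8.4000 theta=0.4000
After 2 (thin lens f=15): x=8.4000 theta=-0.1600
After 3 (propagate distance d=6): x=7.4400 theta=-0.1600
After 4 (thin lens f=29): x=7.4400 theta=-302/725 (≈-0.4166)
After 5 (propagate distance d=8): x=2978/725 (≈4.1076) theta=-302/725 (≈-0.4166)
After 6 (thin lens f=39): x=2978/725 (≈4.1076) theta=-14756/28275 (≈-0.5219)
After 7 (propagate distance d=24 (to screen)): x=-79334/9425 (≈-8.4174) theta=-14756/28275 (≈-0.5219)
|theta_initial|=0.4000 |theta_final|=14756/28275 (≈0.5219) -> increased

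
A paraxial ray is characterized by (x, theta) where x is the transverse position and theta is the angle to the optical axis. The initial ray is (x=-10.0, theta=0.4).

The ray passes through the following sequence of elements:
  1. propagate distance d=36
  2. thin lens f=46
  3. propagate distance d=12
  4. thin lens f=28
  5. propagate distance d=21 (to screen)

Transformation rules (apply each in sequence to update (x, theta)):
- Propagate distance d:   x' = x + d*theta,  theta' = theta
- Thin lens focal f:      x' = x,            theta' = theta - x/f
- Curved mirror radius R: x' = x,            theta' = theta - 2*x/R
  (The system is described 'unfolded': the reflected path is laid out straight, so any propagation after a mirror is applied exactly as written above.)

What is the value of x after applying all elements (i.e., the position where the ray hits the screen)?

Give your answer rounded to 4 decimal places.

Initial: x=-10.0000 theta=0.4000
After 1 (propagate distance d=36): x=4.4000 theta=0.4000
After 2 (thin lens f=46): x=4.4000 theta=7/23 (≈0.3043)
After 3 (propagate distance d=12): x=926/115 (≈8.0522) theta=7/23 (≈0.3043)
After 4 (thin lens f=28): x=926/115 (≈8.0522) theta=27/1610 (≈0.0168)
After 5 (propagate distance d=21 (to screen)): x=1933/230 (≈8.4043) theta=27/1610 (≈0.0168)
Rounded to 4 decimal places: x = 8.4043

Answer: 8.4043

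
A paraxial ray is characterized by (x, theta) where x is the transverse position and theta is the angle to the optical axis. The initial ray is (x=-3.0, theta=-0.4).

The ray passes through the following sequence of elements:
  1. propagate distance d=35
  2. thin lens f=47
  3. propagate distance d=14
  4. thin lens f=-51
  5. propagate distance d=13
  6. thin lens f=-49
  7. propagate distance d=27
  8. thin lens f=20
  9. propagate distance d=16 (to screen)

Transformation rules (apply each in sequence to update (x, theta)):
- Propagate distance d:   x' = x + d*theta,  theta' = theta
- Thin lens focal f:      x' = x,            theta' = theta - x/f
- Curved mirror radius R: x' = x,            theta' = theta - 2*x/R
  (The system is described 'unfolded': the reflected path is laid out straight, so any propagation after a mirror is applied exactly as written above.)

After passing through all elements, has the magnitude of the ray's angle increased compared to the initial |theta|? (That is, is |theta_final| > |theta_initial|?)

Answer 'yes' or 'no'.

Answer: yes

Derivation:
Initial: x=-3.0000 theta=-0.4000
After 1 (propagate distance d=35): x=-17.0000 theta=-0.4000
After 2 (thin lens f=47): x=-17.0000 theta=-9/235 (≈-0.0383)
After 3 (propagate distance d=14): x=-4121/235 (≈-17.5362) theta=-9/235 (≈-0.0383)
After 4 (thin lens f=-51): x=-4121/235 (≈-17.5362) theta=-916/2397 (≈-0.3821)
After 5 (propagate distance d=13): x=-269711/11985 (≈-22.5040) theta=-916/2397 (≈-0.3821)
After 6 (thin lens f=-49): x=-269711/11985 (≈-22.5040) theta=-494131/587265 (≈-0.8414)
After 7 (propagate distance d=27): x=-26557376/587265 (≈-45.2221) theta=-494131/587265 (≈-0.8414)
After 8 (thin lens f=20): x=-26557376/587265 (≈-45.2221) theta=11677/8225 (≈1.4197)
After 9 (propagate distance d=16 (to screen)): x=-66087856/2936325 (≈-22.5070) theta=11677/8225 (≈1.4197)
|theta_initial|=0.4000 |theta_final|=11677/8225 (≈1.4197) -> increased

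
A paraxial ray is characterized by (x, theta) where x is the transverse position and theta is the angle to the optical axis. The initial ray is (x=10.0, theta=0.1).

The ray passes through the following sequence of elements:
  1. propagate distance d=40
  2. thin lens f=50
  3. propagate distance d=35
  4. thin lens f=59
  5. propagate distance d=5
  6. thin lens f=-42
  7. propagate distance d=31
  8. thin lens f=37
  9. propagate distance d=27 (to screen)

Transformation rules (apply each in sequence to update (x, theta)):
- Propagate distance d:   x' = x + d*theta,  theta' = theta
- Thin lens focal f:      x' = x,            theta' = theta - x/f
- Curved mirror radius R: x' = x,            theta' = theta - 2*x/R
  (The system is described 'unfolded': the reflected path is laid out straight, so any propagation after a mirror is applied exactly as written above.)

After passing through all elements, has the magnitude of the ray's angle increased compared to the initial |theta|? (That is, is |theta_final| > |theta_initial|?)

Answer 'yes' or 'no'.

Initial: x=10.0000 theta=0.1000
After 1 (propagate distance d=40): x=14.0000 theta=0.1000
After 2 (thin lens f=50): x=14.0000 theta=-0.1800
After 3 (propagate distance d=35): x=7.7000 theta=-0.1800
After 4 (thin lens f=59): x=7.7000 theta=-458/1475 (≈-0.3105)
After 5 (propagate distance d=5): x=3627/590 (≈6.1475) theta=-458/1475 (≈-0.3105)
After 6 (thin lens f=-42): x=3627/590 (≈6.1475) theta=-6779/41300 (≈-0.1641)
After 7 (propagate distance d=31): x=43741/41300 (≈1.0591) theta=-6779/41300 (≈-0.1641)
After 8 (thin lens f=37): x=43741/41300 (≈1.0591) theta=-73641/382025 (≈-0.1928)
After 9 (propagate distance d=27 (to screen)): x=-904973/218300 (≈-4.1455) theta=-73641/382025 (≈-0.1928)
|theta_initial|=0.1000 |theta_final|=73641/382025 (≈0.1928) -> increased

Answer: yes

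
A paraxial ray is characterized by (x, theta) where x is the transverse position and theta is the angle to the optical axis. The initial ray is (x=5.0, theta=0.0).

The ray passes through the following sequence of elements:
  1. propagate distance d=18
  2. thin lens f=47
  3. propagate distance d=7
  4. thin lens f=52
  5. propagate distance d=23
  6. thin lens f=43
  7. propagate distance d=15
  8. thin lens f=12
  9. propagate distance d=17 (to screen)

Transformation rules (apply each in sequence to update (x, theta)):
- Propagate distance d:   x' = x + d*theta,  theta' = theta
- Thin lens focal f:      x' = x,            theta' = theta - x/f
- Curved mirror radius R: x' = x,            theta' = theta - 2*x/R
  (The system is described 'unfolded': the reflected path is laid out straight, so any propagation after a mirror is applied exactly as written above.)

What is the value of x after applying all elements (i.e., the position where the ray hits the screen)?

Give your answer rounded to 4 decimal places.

Initial: x=5.0000 theta=0.0000
After 1 (propagate distance d=18): x=5.0000 theta=0.0000
After 2 (thin lens f=47): x=5.0000 theta=-5/47 (≈-0.1064)
After 3 (propagate distance d=7): x=200/47 (≈4.2553) theta=-5/47 (≈-0.1064)
After 4 (thin lens f=52): x=200/47 (≈4.2553) theta=-115/611 (≈-0.1882)
After 5 (propagate distance d=23): x=-45/611 (≈-0.0736) theta=-115/611 (≈-0.1882)
After 6 (thin lens f=43): x=-45/611 (≈-0.0736) theta=-4900/26273 (≈-0.1865)
After 7 (propagate distance d=15): x=-1605/559 (≈-2.8712) theta=-4900/26273 (≈-0.1865)
After 8 (thin lens f=12): x=-1605/559 (≈-2.8712) theta=5545/105092 (≈0.0528)
After 9 (propagate distance d=17 (to screen)): x=-4825/2444 (≈-1.9742) theta=5545/105092 (≈0.0528)
Rounded to 4 decimal places: x = -1.9742

Answer: -1.9742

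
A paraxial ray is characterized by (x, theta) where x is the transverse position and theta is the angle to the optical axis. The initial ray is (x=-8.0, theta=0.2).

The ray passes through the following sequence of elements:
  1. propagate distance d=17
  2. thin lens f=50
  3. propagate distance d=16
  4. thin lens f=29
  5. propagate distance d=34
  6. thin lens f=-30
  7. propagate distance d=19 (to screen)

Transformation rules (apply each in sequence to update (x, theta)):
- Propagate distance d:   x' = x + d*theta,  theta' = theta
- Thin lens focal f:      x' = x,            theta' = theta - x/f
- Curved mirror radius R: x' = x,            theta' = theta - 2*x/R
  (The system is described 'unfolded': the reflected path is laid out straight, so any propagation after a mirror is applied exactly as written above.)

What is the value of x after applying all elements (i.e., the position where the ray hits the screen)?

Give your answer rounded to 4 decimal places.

Answer: 21.6963

Derivation:
Initial: x=-8.0000 theta=0.2000
After 1 (propagate distance d=17): x=-4.6000 theta=0.2000
After 2 (thin lens f=50): x=-4.6000 theta=0.2920
After 3 (propagate distance d=16): x=0.0720 theta=0.2920
After 4 (thin lens f=29): x=0.0720 theta=2099/7250 (≈0.2895)
After 5 (propagate distance d=34): x=35944/3625 (≈9.9156) theta=2099/7250 (≈0.2895)
After 6 (thin lens f=-30): x=35944/3625 (≈9.9156) theta=67429/108750 (≈0.6200)
After 7 (propagate distance d=19 (to screen)): x=2359471/108750 (≈21.6963) theta=67429/108750 (≈0.6200)
Rounded to 4 decimal places: x = 21.6963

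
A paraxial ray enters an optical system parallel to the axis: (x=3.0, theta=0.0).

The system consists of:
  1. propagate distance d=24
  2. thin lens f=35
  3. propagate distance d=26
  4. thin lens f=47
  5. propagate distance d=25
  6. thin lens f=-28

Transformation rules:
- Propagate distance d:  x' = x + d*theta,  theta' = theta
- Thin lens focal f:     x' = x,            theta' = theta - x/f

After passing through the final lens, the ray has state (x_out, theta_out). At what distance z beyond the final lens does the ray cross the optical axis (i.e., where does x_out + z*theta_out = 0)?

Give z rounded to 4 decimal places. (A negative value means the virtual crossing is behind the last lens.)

Answer: -10.7489

Derivation:
Initial: x=3.0000 theta=0.0000
After 1 (propagate distance d=24): x=3.0000 theta=0.0000
After 2 (thin lens f=35): x=3.0000 theta=-3/35 (≈-0.0857)
After 3 (propagate distance d=26): x=27/35 (≈0.7714) theta=-3/35 (≈-0.0857)
After 4 (thin lens f=47): x=27/35 (≈0.7714) theta=-24/235 (≈-0.1021)
After 5 (propagate distance d=25): x=-2931/1645 (≈-1.7818) theta=-24/235 (≈-0.1021)
After 6 (thin lens f=-28): x=-2931/1645 (≈-1.7818) theta=-1527/9212 (≈-0.1658)
z_focus = -x_out/theta_out = -(-2931/1645)/(-1527/9212) = -27356/2545 ≈ -10.7489
Rounded to 4 decimal places: z = -10.7489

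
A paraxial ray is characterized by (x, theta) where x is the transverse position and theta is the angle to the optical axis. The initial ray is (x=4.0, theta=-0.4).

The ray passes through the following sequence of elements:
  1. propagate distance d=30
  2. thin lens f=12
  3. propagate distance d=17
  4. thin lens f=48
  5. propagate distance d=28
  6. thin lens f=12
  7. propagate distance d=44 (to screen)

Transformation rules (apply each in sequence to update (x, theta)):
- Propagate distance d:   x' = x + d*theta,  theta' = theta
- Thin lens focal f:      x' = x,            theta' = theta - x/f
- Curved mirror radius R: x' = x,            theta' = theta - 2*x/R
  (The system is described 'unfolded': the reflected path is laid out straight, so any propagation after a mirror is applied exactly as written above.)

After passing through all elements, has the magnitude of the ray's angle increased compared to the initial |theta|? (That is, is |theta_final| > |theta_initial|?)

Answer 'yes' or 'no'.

Initial: x=4.0000 theta=-0.4000
After 1 (propagate distance d=30): x=-8.0000 theta=-0.4000
After 2 (thin lens f=12): x=-8.0000 theta=4/15 (≈0.2667)
After 3 (propagate distance d=17): x=-52/15 (≈-3.4667) theta=4/15 (≈0.2667)
After 4 (thin lens f=48): x=-52/15 (≈-3.4667) theta=61/180 (≈0.3389)
After 5 (propagate distance d=28): x=271/45 (≈6.0222) theta=61/180 (≈0.3389)
After 6 (thin lens f=12): x=271/45 (≈6.0222) theta=-22/135 (≈-0.1630)
After 7 (propagate distance d=44 (to screen)): x=-31/27 (≈-1.1481) theta=-22/135 (≈-0.1630)
|theta_initial|=0.4000 |theta_final|=22/135 (≈0.1630) -> not increased

Answer: no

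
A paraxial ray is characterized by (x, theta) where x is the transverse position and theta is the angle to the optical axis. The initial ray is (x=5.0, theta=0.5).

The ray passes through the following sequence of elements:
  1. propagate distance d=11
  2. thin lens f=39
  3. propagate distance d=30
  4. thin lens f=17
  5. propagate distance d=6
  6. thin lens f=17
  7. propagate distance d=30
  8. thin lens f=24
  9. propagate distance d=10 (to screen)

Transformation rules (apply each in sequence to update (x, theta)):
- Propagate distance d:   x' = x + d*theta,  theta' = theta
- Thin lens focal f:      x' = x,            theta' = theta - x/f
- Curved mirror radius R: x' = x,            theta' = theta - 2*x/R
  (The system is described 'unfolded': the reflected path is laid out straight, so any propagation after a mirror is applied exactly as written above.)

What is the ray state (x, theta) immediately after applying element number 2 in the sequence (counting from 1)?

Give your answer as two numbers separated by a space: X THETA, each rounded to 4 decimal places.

Answer: 10.5000 0.2308

Derivation:
Initial: x=5.0000 theta=0.5000
After 1 (propagate distance d=11): x=10.5000 theta=0.5000
After 2 (thin lens f=39): x=10.5000 theta=3/13 (≈0.2308)
Rounded to 4 decimal places: x = 10.5000, theta = 0.2308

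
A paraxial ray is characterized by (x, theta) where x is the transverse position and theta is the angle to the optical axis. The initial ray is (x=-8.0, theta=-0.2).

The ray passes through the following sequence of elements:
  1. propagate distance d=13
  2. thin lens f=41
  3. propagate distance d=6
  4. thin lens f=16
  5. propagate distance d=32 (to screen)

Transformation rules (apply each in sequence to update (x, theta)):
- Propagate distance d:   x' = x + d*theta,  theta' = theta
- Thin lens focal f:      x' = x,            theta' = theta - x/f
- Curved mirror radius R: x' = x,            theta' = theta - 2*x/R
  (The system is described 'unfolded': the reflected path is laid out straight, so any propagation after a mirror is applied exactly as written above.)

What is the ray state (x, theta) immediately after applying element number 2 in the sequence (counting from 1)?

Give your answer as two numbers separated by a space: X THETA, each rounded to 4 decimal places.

Answer: -10.6000 0.0585

Derivation:
Initial: x=-8.0000 theta=-0.2000
After 1 (propagate distance d=13): x=-10.6000 theta=-0.2000
After 2 (thin lens f=41): x=-10.6000 theta=12/205 (≈0.0585)
Rounded to 4 decimal places: x = -10.6000, theta = 0.0585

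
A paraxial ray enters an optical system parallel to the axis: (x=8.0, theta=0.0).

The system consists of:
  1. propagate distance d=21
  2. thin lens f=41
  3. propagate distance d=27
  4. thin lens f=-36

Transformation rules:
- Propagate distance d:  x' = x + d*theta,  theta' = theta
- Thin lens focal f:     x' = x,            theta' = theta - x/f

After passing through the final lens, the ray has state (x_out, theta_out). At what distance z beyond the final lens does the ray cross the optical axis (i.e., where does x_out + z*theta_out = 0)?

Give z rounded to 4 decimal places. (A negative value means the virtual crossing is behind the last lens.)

Answer: 22.9091

Derivation:
Initial: x=8.0000 theta=0.0000
After 1 (propagate distance d=21): x=8.0000 theta=0.0000
After 2 (thin lens f=41): x=8.0000 theta=-8/41 (≈-0.1951)
After 3 (propagate distance d=27): x=112/41 (≈2.7317) theta=-8/41 (≈-0.1951)
After 4 (thin lens f=-36): x=112/41 (≈2.7317) theta=-44/369 (≈-0.1192)
z_focus = -x_out/theta_out = -(112/41)/(-44/369) = 252/11 ≈ 22.9091
Rounded to 4 decimal places: z = 22.9091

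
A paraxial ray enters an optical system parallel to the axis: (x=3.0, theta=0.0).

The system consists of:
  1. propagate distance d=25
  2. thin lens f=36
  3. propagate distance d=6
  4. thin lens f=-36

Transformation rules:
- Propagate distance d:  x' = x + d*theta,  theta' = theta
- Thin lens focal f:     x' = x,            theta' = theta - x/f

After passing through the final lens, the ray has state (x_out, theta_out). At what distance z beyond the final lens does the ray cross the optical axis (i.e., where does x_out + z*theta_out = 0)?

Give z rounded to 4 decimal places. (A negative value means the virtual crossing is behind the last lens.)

Answer: 180.0000

Derivation:
Initial: x=3.0000 theta=0.0000
After 1 (propagate distance d=25): x=3.0000 theta=0.0000
After 2 (thin lens f=36): x=3.0000 theta=-1/12 (≈-0.0833)
After 3 (propagate distance d=6): x=2.5000 theta=-1/12 (≈-0.0833)
After 4 (thin lens f=-36): x=2.5000 theta=-1/72 (≈-0.0139)
z_focus = -x_out/theta_out = -(2.5000)/(-1/72) = 180.0000
Rounded to 4 decimal places: z = 180.0000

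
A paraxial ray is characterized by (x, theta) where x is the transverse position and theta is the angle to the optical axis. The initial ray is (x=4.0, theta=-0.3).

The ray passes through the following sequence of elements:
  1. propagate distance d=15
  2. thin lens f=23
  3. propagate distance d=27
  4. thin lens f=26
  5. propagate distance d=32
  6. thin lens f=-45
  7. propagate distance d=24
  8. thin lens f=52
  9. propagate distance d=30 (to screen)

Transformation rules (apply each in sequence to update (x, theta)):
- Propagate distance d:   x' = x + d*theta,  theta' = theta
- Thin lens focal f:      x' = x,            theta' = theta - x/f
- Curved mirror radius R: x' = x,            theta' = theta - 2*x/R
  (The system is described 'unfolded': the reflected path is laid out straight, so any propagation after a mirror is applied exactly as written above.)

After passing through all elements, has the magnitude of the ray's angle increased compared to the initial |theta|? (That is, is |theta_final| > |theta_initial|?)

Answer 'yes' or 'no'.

Answer: no

Derivation:
Initial: x=4.0000 theta=-0.3000
After 1 (propagate distance d=15): x=-0.5000 theta=-0.3000
After 2 (thin lens f=23): x=-0.5000 theta=-32/115 (≈-0.2783)
After 3 (propagate distance d=27): x=-1843/230 (≈-8.0130) theta=-32/115 (≈-0.2783)
After 4 (thin lens f=26): x=-1843/230 (≈-8.0130) theta=179/5980 (≈0.0299)
After 5 (propagate distance d=32): x=-4219/598 (≈-7.0552) theta=179/5980 (≈0.0299)
After 6 (thin lens f=-45): x=-4219/598 (≈-7.0552) theta=-6827/53820 (≈-0.1268)
After 7 (propagate distance d=24): x=-90593/8970 (≈-10.0996) theta=-6827/53820 (≈-0.1268)
After 8 (thin lens f=52): x=-90593/8970 (≈-10.0996) theta=4099/60840 (≈0.0674)
After 9 (propagate distance d=30 (to screen)): x=-628011/77740 (≈-8.0784) theta=4099/60840 (≈0.0674)
|theta_initial|=0.3000 |theta_final|=4099/60840 (≈0.0674) -> not increased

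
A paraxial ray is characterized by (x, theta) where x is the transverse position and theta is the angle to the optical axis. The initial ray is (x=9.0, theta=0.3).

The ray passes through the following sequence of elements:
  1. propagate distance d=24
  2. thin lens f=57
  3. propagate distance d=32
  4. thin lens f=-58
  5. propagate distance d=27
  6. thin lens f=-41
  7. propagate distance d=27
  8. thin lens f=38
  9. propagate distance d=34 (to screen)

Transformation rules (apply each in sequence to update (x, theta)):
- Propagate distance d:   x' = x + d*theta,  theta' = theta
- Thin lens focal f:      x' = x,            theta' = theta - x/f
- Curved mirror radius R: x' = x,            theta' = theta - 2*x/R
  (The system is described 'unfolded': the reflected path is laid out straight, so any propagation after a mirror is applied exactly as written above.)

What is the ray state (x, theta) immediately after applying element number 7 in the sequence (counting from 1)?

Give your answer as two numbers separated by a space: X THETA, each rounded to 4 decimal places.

Initial: x=9.0000 theta=0.3000
After 1 (propagate distance d=24): x=16.2000 theta=0.3000
After 2 (thin lens f=57): x=16.2000 theta=3/190 (≈0.0158)
After 3 (propagate distance d=32): x=1587/95 (≈16.7053) theta=3/190 (≈0.0158)
After 4 (thin lens f=-58): x=1587/95 (≈16.7053) theta=837/2755 (≈0.3038)
After 5 (propagate distance d=27): x=68622/2755 (≈24.9082) theta=837/2755 (≈0.3038)
After 6 (thin lens f=-41): x=68622/2755 (≈24.9082) theta=102939/112955 (≈0.9113)
After 7 (propagate distance d=27): x=1118571/22591 (≈49.5140) theta=102939/112955 (≈0.9113)
Rounded to 4 decimal places: x = 49.5140, theta = 0.9113

Answer: 49.5140 0.9113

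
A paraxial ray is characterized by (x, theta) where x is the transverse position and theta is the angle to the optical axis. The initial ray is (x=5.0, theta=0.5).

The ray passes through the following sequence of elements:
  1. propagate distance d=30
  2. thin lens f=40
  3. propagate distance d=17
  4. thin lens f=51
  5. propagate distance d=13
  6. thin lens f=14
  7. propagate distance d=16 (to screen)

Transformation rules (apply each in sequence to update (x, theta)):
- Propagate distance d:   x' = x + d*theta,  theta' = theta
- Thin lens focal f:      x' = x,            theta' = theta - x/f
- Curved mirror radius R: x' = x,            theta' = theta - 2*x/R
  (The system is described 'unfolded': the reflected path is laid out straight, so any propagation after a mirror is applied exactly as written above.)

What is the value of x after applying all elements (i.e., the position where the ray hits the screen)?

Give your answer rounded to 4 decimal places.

Initial: x=5.0000 theta=0.5000
After 1 (propagate distance d=30): x=20.0000 theta=0.5000
After 2 (thin lens f=40): x=20.0000 theta=0.0000
After 3 (propagate distance d=17): x=20.0000 theta=0.0000
After 4 (thin lens f=51): x=20.0000 theta=-20/51 (≈-0.3922)
After 5 (propagate distance d=13): x=760/51 (≈14.9020) theta=-20/51 (≈-0.3922)
After 6 (thin lens f=14): x=760/51 (≈14.9020) theta=-520/357 (≈-1.4566)
After 7 (propagate distance d=16 (to screen)): x=-1000/119 (≈-8.4034) theta=-520/357 (≈-1.4566)
Rounded to 4 decimal places: x = -8.4034

Answer: -8.4034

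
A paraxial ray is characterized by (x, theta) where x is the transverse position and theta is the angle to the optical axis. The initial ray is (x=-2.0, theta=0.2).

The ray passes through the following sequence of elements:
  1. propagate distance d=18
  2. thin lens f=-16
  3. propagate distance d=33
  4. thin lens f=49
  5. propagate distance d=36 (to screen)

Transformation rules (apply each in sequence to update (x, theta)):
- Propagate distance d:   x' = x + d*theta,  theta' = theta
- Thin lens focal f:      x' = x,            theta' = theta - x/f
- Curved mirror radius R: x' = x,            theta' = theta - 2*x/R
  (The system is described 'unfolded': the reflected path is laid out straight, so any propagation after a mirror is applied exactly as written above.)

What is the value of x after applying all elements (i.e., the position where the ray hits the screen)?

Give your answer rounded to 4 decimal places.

Answer: 13.8510

Derivation:
Initial: x=-2.0000 theta=0.2000
After 1 (propagate distance d=18): x=1.6000 theta=0.2000
After 2 (thin lens f=-16): x=1.6000 theta=0.3000
After 3 (propagate distance d=33): x=11.5000 theta=0.3000
After 4 (thin lens f=49): x=11.5000 theta=16/245 (≈0.0653)
After 5 (propagate distance d=36 (to screen)): x=6787/490 (≈13.8510) theta=16/245 (≈0.0653)
Rounded to 4 decimal places: x = 13.8510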